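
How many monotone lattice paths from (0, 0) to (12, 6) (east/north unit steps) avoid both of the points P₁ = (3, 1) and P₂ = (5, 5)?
Number of paths = 9020

Inclusion–exclusion. Total paths: C(18, 12) = 18564. Through P₁: C(4, 3)·C(14, 9) = 8008. Through P₂: C(10, 5)·C(8, 7) = 2016. Since P₁ is strictly southwest of P₂, a monotone path through both must visit P₁ then P₂; paths through both = C(4, 3)·C(6, 2)·C(8, 7) = 480. Avoid both = 18564 − 8008 − 2016 + 480 = 9020.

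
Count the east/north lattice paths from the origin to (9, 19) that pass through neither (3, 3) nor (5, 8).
Number of paths = 4231185

Inclusion–exclusion. Total paths: C(28, 9) = 6906900. Through P₁: C(6, 3)·C(22, 6) = 1492260. Through P₂: C(13, 5)·C(15, 4) = 1756755. Since P₁ is strictly southwest of P₂, a monotone path through both must visit P₁ then P₂; paths through both = C(6, 3)·C(7, 2)·C(15, 4) = 573300. Avoid both = 6906900 − 1492260 − 1756755 + 573300 = 4231185.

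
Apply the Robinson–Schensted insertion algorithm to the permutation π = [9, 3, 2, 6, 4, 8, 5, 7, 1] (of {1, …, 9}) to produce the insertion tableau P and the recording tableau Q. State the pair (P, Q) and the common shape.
P = [1, 4, 5, 7] / [2, 6, 8] / [3] / [9];  Q = [1, 4, 6, 8] / [2, 5, 7] / [3] / [9];  common shape = (4, 3, 1, 1)

Row-insert the values π_1, π_2, … into P one at a time, bumping the leftmost entry strictly greater than the inserted value down to the next row. The recording tableau Q records, in position (i, j), the step at which that cell was added to P.
  Insert 9 (step 1): P = [9];  Q = [1]
  Insert 3 (step 2): P = [3] / [9];  Q = [1] / [2]
  Insert 2 (step 3): P = [2] / [3] / [9];  Q = [1] / [2] / [3]
  Insert 6 (step 4): P = [2, 6] / [3] / [9];  Q = [1, 4] / [2] / [3]
  Insert 4 (step 5): P = [2, 4] / [3, 6] / [9];  Q = [1, 4] / [2, 5] / [3]
  Insert 8 (step 6): P = [2, 4, 8] / [3, 6] / [9];  Q = [1, 4, 6] / [2, 5] / [3]
  Insert 5 (step 7): P = [2, 4, 5] / [3, 6, 8] / [9];  Q = [1, 4, 6] / [2, 5, 7] / [3]
  Insert 7 (step 8): P = [2, 4, 5, 7] / [3, 6, 8] / [9];  Q = [1, 4, 6, 8] / [2, 5, 7] / [3]
  Insert 1 (step 9): P = [1, 4, 5, 7] / [2, 6, 8] / [3] / [9];  Q = [1, 4, 6, 8] / [2, 5, 7] / [3] / [9]
Final shape: (4, 3, 1, 1).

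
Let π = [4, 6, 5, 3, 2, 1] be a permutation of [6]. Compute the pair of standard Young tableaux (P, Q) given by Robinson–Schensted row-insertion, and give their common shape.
P = [1, 5] / [2] / [3] / [4] / [6];  Q = [1, 2] / [3] / [4] / [5] / [6];  common shape = (2, 1, 1, 1, 1)

Row-insert the values π_1, π_2, … into P one at a time, bumping the leftmost entry strictly greater than the inserted value down to the next row. The recording tableau Q records, in position (i, j), the step at which that cell was added to P.
  Insert 4 (step 1): P = [4];  Q = [1]
  Insert 6 (step 2): P = [4, 6];  Q = [1, 2]
  Insert 5 (step 3): P = [4, 5] / [6];  Q = [1, 2] / [3]
  Insert 3 (step 4): P = [3, 5] / [4] / [6];  Q = [1, 2] / [3] / [4]
  Insert 2 (step 5): P = [2, 5] / [3] / [4] / [6];  Q = [1, 2] / [3] / [4] / [5]
  Insert 1 (step 6): P = [1, 5] / [2] / [3] / [4] / [6];  Q = [1, 2] / [3] / [4] / [5] / [6]
Final shape: (2, 1, 1, 1, 1).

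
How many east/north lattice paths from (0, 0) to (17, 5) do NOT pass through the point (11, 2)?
Number of paths = 19782

Total paths from (0, 0) to (17, 5): C(22, 17) = 26334. Paths through (11, 2): (paths (0, 0) → (11, 2)) × (paths (11, 2) → (17, 5)) = C(13, 11) · C(9, 6) = 78 · 84 = 6552. Avoidance count = 26334 − 6552 = 19782.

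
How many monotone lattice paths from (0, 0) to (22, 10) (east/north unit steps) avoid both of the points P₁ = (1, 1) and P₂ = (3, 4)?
Number of paths = 33241440

Inclusion–exclusion. Total paths: C(32, 22) = 64512240. Through P₁: C(2, 1)·C(30, 21) = 28614300. Through P₂: C(7, 3)·C(25, 19) = 6198500. Since P₁ is strictly southwest of P₂, a monotone path through both must visit P₁ then P₂; paths through both = C(2, 1)·C(5, 2)·C(25, 19) = 3542000. Avoid both = 64512240 − 28614300 − 6198500 + 3542000 = 33241440.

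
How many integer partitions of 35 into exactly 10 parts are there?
p(35, 10 parts) = 1455

Partitions of n into exactly k parts are in bijection with partitions of n − k into at most k parts (subtract 1 from each part). So p(35, exactly 10) = p(25, parts ≤ 10). Computing via the recurrence p(m, j) = p(m, j−1) + p(m−j, j) gives 1455.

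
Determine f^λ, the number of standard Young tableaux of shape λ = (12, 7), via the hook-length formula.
# SYT of shape (12, 7) = 23256

Hook-length formula: f^λ = n! / Π hook(c), product over all cells c of the Young diagram. For λ = (12, 7), n = 19 boxes. Hook lengths by row (left-to-right, top-to-bottom): [13, 12, 11, 10, 9, 8, 7, 5, 4, 3, 2, 1]; [7, 6, 5, 4, 3, 2, 1]. Product of hooks = 5230697472000. So f^λ = 19! / 5230697472000 = 121645100408832000 / 5230697472000 = 23256.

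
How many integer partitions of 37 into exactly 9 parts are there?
p(37, 9 parts) = 2194

Partitions of n into exactly k parts are in bijection with partitions of n − k into at most k parts (subtract 1 from each part). So p(37, exactly 9) = p(28, parts ≤ 9). Computing via the recurrence p(m, j) = p(m, j−1) + p(m−j, j) gives 2194.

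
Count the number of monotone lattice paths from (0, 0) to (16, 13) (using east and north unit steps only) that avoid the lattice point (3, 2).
Number of paths = 42902475

Total paths from (0, 0) to (16, 13): C(29, 16) = 67863915. Paths through (3, 2): (paths (0, 0) → (3, 2)) × (paths (3, 2) → (16, 13)) = C(5, 3) · C(24, 13) = 10 · 2496144 = 24961440. Avoidance count = 67863915 − 24961440 = 42902475.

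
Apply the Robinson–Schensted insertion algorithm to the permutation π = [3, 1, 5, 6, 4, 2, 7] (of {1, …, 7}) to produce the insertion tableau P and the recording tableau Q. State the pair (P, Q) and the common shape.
P = [1, 2, 6, 7] / [3, 4] / [5];  Q = [1, 3, 4, 7] / [2, 5] / [6];  common shape = (4, 2, 1)

Row-insert the values π_1, π_2, … into P one at a time, bumping the leftmost entry strictly greater than the inserted value down to the next row. The recording tableau Q records, in position (i, j), the step at which that cell was added to P.
  Insert 3 (step 1): P = [3];  Q = [1]
  Insert 1 (step 2): P = [1] / [3];  Q = [1] / [2]
  Insert 5 (step 3): P = [1, 5] / [3];  Q = [1, 3] / [2]
  Insert 6 (step 4): P = [1, 5, 6] / [3];  Q = [1, 3, 4] / [2]
  Insert 4 (step 5): P = [1, 4, 6] / [3, 5];  Q = [1, 3, 4] / [2, 5]
  Insert 2 (step 6): P = [1, 2, 6] / [3, 4] / [5];  Q = [1, 3, 4] / [2, 5] / [6]
  Insert 7 (step 7): P = [1, 2, 6, 7] / [3, 4] / [5];  Q = [1, 3, 4, 7] / [2, 5] / [6]
Final shape: (4, 2, 1).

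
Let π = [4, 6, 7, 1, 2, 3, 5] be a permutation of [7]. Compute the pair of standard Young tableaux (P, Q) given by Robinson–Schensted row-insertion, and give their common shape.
P = [1, 2, 3, 5] / [4, 6, 7];  Q = [1, 2, 3, 7] / [4, 5, 6];  common shape = (4, 3)

Row-insert the values π_1, π_2, … into P one at a time, bumping the leftmost entry strictly greater than the inserted value down to the next row. The recording tableau Q records, in position (i, j), the step at which that cell was added to P.
  Insert 4 (step 1): P = [4];  Q = [1]
  Insert 6 (step 2): P = [4, 6];  Q = [1, 2]
  Insert 7 (step 3): P = [4, 6, 7];  Q = [1, 2, 3]
  Insert 1 (step 4): P = [1, 6, 7] / [4];  Q = [1, 2, 3] / [4]
  Insert 2 (step 5): P = [1, 2, 7] / [4, 6];  Q = [1, 2, 3] / [4, 5]
  Insert 3 (step 6): P = [1, 2, 3] / [4, 6, 7];  Q = [1, 2, 3] / [4, 5, 6]
  Insert 5 (step 7): P = [1, 2, 3, 5] / [4, 6, 7];  Q = [1, 2, 3, 7] / [4, 5, 6]
Final shape: (4, 3).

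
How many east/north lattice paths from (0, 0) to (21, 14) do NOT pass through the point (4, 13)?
Number of paths = 2319916560

Total paths from (0, 0) to (21, 14): C(35, 21) = 2319959400. Paths through (4, 13): (paths (0, 0) → (4, 13)) × (paths (4, 13) → (21, 14)) = C(17, 4) · C(18, 17) = 2380 · 18 = 42840. Avoidance count = 2319959400 − 42840 = 2319916560.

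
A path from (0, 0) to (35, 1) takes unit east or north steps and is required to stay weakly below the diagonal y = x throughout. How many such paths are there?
Number of paths = 35

By the reflection principle (André's argument), the number of monotone paths to (35, 1) with n ≤ m that never go above y = x is C(36, 35) − C(36, 36) = 36 − 1 = 35.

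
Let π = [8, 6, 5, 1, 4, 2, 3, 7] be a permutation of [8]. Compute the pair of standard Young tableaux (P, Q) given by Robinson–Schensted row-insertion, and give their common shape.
P = [1, 2, 3, 7] / [4] / [5] / [6] / [8];  Q = [1, 5, 7, 8] / [2] / [3] / [4] / [6];  common shape = (4, 1, 1, 1, 1)

Row-insert the values π_1, π_2, … into P one at a time, bumping the leftmost entry strictly greater than the inserted value down to the next row. The recording tableau Q records, in position (i, j), the step at which that cell was added to P.
  Insert 8 (step 1): P = [8];  Q = [1]
  Insert 6 (step 2): P = [6] / [8];  Q = [1] / [2]
  Insert 5 (step 3): P = [5] / [6] / [8];  Q = [1] / [2] / [3]
  Insert 1 (step 4): P = [1] / [5] / [6] / [8];  Q = [1] / [2] / [3] / [4]
  Insert 4 (step 5): P = [1, 4] / [5] / [6] / [8];  Q = [1, 5] / [2] / [3] / [4]
  Insert 2 (step 6): P = [1, 2] / [4] / [5] / [6] / [8];  Q = [1, 5] / [2] / [3] / [4] / [6]
  Insert 3 (step 7): P = [1, 2, 3] / [4] / [5] / [6] / [8];  Q = [1, 5, 7] / [2] / [3] / [4] / [6]
  Insert 7 (step 8): P = [1, 2, 3, 7] / [4] / [5] / [6] / [8];  Q = [1, 5, 7, 8] / [2] / [3] / [4] / [6]
Final shape: (4, 1, 1, 1, 1).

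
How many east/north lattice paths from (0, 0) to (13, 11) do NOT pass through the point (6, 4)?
Number of paths = 1775424

Total paths from (0, 0) to (13, 11): C(24, 13) = 2496144. Paths through (6, 4): (paths (0, 0) → (6, 4)) × (paths (6, 4) → (13, 11)) = C(10, 6) · C(14, 7) = 210 · 3432 = 720720. Avoidance count = 2496144 − 720720 = 1775424.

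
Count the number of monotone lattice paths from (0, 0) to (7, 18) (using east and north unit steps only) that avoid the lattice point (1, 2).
Number of paths = 256861

Total paths from (0, 0) to (7, 18): C(25, 7) = 480700. Paths through (1, 2): (paths (0, 0) → (1, 2)) × (paths (1, 2) → (7, 18)) = C(3, 1) · C(22, 6) = 3 · 74613 = 223839. Avoidance count = 480700 − 223839 = 256861.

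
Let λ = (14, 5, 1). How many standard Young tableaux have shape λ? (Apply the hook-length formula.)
# SYT of shape (14, 5, 1) = 121125

Hook-length formula: f^λ = n! / Π hook(c), product over all cells c of the Young diagram. For λ = (14, 5, 1), n = 20 boxes. Hook lengths by row (left-to-right, top-to-bottom): [16, 14, 13, 12, 11, 9, 8, 7, 6, 5, 4, 3, 2, 1]; [6, 4, 3, 2, 1]; [1]. Product of hooks = 20085878292480. So f^λ = 20! / 20085878292480 = 2432902008176640000 / 20085878292480 = 121125.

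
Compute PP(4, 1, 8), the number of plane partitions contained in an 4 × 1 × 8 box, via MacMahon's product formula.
PP(4, 1, 8) = 495

Evaluate the triple product over i = 1..4, j = 1..1, k = 1..8. The factors are (2/1) · (3/2) · (4/3) · (5/4) · (6/5) · (7/6) · (8/7) · (9/8) · … (32 factors total). The numerators and denominators telescope so the product is an integer; carrying out the multiplication exactly gives PP(4, 1, 8) = 495.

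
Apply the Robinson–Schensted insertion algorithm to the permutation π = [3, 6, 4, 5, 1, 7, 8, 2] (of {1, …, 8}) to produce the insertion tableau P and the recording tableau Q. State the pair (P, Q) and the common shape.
P = [1, 2, 5, 7, 8] / [3, 4] / [6];  Q = [1, 2, 4, 6, 7] / [3, 8] / [5];  common shape = (5, 2, 1)

Row-insert the values π_1, π_2, … into P one at a time, bumping the leftmost entry strictly greater than the inserted value down to the next row. The recording tableau Q records, in position (i, j), the step at which that cell was added to P.
  Insert 3 (step 1): P = [3];  Q = [1]
  Insert 6 (step 2): P = [3, 6];  Q = [1, 2]
  Insert 4 (step 3): P = [3, 4] / [6];  Q = [1, 2] / [3]
  Insert 5 (step 4): P = [3, 4, 5] / [6];  Q = [1, 2, 4] / [3]
  Insert 1 (step 5): P = [1, 4, 5] / [3] / [6];  Q = [1, 2, 4] / [3] / [5]
  Insert 7 (step 6): P = [1, 4, 5, 7] / [3] / [6];  Q = [1, 2, 4, 6] / [3] / [5]
  Insert 8 (step 7): P = [1, 4, 5, 7, 8] / [3] / [6];  Q = [1, 2, 4, 6, 7] / [3] / [5]
  Insert 2 (step 8): P = [1, 2, 5, 7, 8] / [3, 4] / [6];  Q = [1, 2, 4, 6, 7] / [3, 8] / [5]
Final shape: (5, 2, 1).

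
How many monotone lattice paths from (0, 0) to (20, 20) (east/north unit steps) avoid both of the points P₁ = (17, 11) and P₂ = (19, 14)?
Number of paths = 128893737420

Inclusion–exclusion. Total paths: C(40, 20) = 137846528820. Through P₁: C(28, 17)·C(12, 3) = 4724319600. Through P₂: C(33, 19)·C(7, 1) = 5731664400. Since P₁ is strictly southwest of P₂, a monotone path through both must visit P₁ then P₂; paths through both = C(28, 17)·C(5, 2)·C(7, 1) = 1503192600. Avoid both = 137846528820 − 4724319600 − 5731664400 + 1503192600 = 128893737420.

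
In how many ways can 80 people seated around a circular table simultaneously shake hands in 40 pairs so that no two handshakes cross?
C_40 = 2622127042276492108820

These noncrossing handshakes are counted by the Catalan number C_n = (1/(n + 1)) · C(2n, n). For n = 40: C_40 = (1/41) · C(80, 40) = 107507208733336176461620/41 = 2622127042276492108820.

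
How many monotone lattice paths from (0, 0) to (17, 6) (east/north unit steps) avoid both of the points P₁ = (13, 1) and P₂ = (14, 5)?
Number of paths = 52951

Inclusion–exclusion. Total paths: C(23, 17) = 100947. Through P₁: C(14, 13)·C(9, 4) = 1764. Through P₂: C(19, 14)·C(4, 3) = 46512. Since P₁ is strictly southwest of P₂, a monotone path through both must visit P₁ then P₂; paths through both = C(14, 13)·C(5, 1)·C(4, 3) = 280. Avoid both = 100947 − 1764 − 46512 + 280 = 52951.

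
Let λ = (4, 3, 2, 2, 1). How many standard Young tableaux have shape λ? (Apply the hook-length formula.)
# SYT of shape (4, 3, 2, 2, 1) = 5775

Hook-length formula: f^λ = n! / Π hook(c), product over all cells c of the Young diagram. For λ = (4, 3, 2, 2, 1), n = 12 boxes. Hook lengths by row (left-to-right, top-to-bottom): [8, 6, 3, 1]; [6, 4, 1]; [4, 2]; [3, 1]; [1]. Product of hooks = 82944. So f^λ = 12! / 82944 = 479001600 / 82944 = 5775.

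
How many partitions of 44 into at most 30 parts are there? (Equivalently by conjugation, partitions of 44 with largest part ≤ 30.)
p(44, parts ≤ 30) = 74802

Use the recurrence p(n, m) = p(n, m−1) + p(n−m, m): either the largest part is < m (count p(n, m−1)) or the largest part is exactly m (remove one copy of m, count p(n−m, m)). With p(0, ·) = 1 this gives p(44, parts ≤ 30) = 74802. (By conjugating Young diagrams, this also counts partitions of 44 into at most 30 parts.)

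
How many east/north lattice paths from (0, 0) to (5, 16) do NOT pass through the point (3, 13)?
Number of paths = 14749

Total paths from (0, 0) to (5, 16): C(21, 5) = 20349. Paths through (3, 13): (paths (0, 0) → (3, 13)) × (paths (3, 13) → (5, 16)) = C(16, 3) · C(5, 2) = 560 · 10 = 5600. Avoidance count = 20349 − 5600 = 14749.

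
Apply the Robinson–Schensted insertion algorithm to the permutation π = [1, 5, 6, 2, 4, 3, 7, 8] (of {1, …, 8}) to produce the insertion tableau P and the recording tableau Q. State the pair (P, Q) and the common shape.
P = [1, 2, 3, 7, 8] / [4, 6] / [5];  Q = [1, 2, 3, 7, 8] / [4, 5] / [6];  common shape = (5, 2, 1)

Row-insert the values π_1, π_2, … into P one at a time, bumping the leftmost entry strictly greater than the inserted value down to the next row. The recording tableau Q records, in position (i, j), the step at which that cell was added to P.
  Insert 1 (step 1): P = [1];  Q = [1]
  Insert 5 (step 2): P = [1, 5];  Q = [1, 2]
  Insert 6 (step 3): P = [1, 5, 6];  Q = [1, 2, 3]
  Insert 2 (step 4): P = [1, 2, 6] / [5];  Q = [1, 2, 3] / [4]
  Insert 4 (step 5): P = [1, 2, 4] / [5, 6];  Q = [1, 2, 3] / [4, 5]
  Insert 3 (step 6): P = [1, 2, 3] / [4, 6] / [5];  Q = [1, 2, 3] / [4, 5] / [6]
  Insert 7 (step 7): P = [1, 2, 3, 7] / [4, 6] / [5];  Q = [1, 2, 3, 7] / [4, 5] / [6]
  Insert 8 (step 8): P = [1, 2, 3, 7, 8] / [4, 6] / [5];  Q = [1, 2, 3, 7, 8] / [4, 5] / [6]
Final shape: (5, 2, 1).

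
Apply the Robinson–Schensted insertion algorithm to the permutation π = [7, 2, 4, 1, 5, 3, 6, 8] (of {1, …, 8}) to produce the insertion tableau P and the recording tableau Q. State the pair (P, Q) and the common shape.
P = [1, 3, 5, 6, 8] / [2, 4] / [7];  Q = [1, 3, 5, 7, 8] / [2, 6] / [4];  common shape = (5, 2, 1)

Row-insert the values π_1, π_2, … into P one at a time, bumping the leftmost entry strictly greater than the inserted value down to the next row. The recording tableau Q records, in position (i, j), the step at which that cell was added to P.
  Insert 7 (step 1): P = [7];  Q = [1]
  Insert 2 (step 2): P = [2] / [7];  Q = [1] / [2]
  Insert 4 (step 3): P = [2, 4] / [7];  Q = [1, 3] / [2]
  Insert 1 (step 4): P = [1, 4] / [2] / [7];  Q = [1, 3] / [2] / [4]
  Insert 5 (step 5): P = [1, 4, 5] / [2] / [7];  Q = [1, 3, 5] / [2] / [4]
  Insert 3 (step 6): P = [1, 3, 5] / [2, 4] / [7];  Q = [1, 3, 5] / [2, 6] / [4]
  Insert 6 (step 7): P = [1, 3, 5, 6] / [2, 4] / [7];  Q = [1, 3, 5, 7] / [2, 6] / [4]
  Insert 8 (step 8): P = [1, 3, 5, 6, 8] / [2, 4] / [7];  Q = [1, 3, 5, 7, 8] / [2, 6] / [4]
Final shape: (5, 2, 1).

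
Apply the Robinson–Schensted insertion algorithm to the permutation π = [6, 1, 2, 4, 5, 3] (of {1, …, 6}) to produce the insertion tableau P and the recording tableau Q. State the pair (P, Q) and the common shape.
P = [1, 2, 3, 5] / [4] / [6];  Q = [1, 3, 4, 5] / [2] / [6];  common shape = (4, 1, 1)

Row-insert the values π_1, π_2, … into P one at a time, bumping the leftmost entry strictly greater than the inserted value down to the next row. The recording tableau Q records, in position (i, j), the step at which that cell was added to P.
  Insert 6 (step 1): P = [6];  Q = [1]
  Insert 1 (step 2): P = [1] / [6];  Q = [1] / [2]
  Insert 2 (step 3): P = [1, 2] / [6];  Q = [1, 3] / [2]
  Insert 4 (step 4): P = [1, 2, 4] / [6];  Q = [1, 3, 4] / [2]
  Insert 5 (step 5): P = [1, 2, 4, 5] / [6];  Q = [1, 3, 4, 5] / [2]
  Insert 3 (step 6): P = [1, 2, 3, 5] / [4] / [6];  Q = [1, 3, 4, 5] / [2] / [6]
Final shape: (4, 1, 1).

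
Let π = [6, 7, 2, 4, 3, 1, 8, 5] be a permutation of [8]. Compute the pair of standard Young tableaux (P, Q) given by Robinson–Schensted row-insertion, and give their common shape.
P = [1, 3, 5] / [2, 7, 8] / [4] / [6];  Q = [1, 2, 7] / [3, 4, 8] / [5] / [6];  common shape = (3, 3, 1, 1)

Row-insert the values π_1, π_2, … into P one at a time, bumping the leftmost entry strictly greater than the inserted value down to the next row. The recording tableau Q records, in position (i, j), the step at which that cell was added to P.
  Insert 6 (step 1): P = [6];  Q = [1]
  Insert 7 (step 2): P = [6, 7];  Q = [1, 2]
  Insert 2 (step 3): P = [2, 7] / [6];  Q = [1, 2] / [3]
  Insert 4 (step 4): P = [2, 4] / [6, 7];  Q = [1, 2] / [3, 4]
  Insert 3 (step 5): P = [2, 3] / [4, 7] / [6];  Q = [1, 2] / [3, 4] / [5]
  Insert 1 (step 6): P = [1, 3] / [2, 7] / [4] / [6];  Q = [1, 2] / [3, 4] / [5] / [6]
  Insert 8 (step 7): P = [1, 3, 8] / [2, 7] / [4] / [6];  Q = [1, 2, 7] / [3, 4] / [5] / [6]
  Insert 5 (step 8): P = [1, 3, 5] / [2, 7, 8] / [4] / [6];  Q = [1, 2, 7] / [3, 4, 8] / [5] / [6]
Final shape: (3, 3, 1, 1).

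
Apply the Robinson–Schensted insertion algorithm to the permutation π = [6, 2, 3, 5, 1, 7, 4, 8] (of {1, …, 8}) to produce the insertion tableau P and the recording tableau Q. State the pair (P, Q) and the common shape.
P = [1, 3, 4, 7, 8] / [2, 5] / [6];  Q = [1, 3, 4, 6, 8] / [2, 7] / [5];  common shape = (5, 2, 1)

Row-insert the values π_1, π_2, … into P one at a time, bumping the leftmost entry strictly greater than the inserted value down to the next row. The recording tableau Q records, in position (i, j), the step at which that cell was added to P.
  Insert 6 (step 1): P = [6];  Q = [1]
  Insert 2 (step 2): P = [2] / [6];  Q = [1] / [2]
  Insert 3 (step 3): P = [2, 3] / [6];  Q = [1, 3] / [2]
  Insert 5 (step 4): P = [2, 3, 5] / [6];  Q = [1, 3, 4] / [2]
  Insert 1 (step 5): P = [1, 3, 5] / [2] / [6];  Q = [1, 3, 4] / [2] / [5]
  Insert 7 (step 6): P = [1, 3, 5, 7] / [2] / [6];  Q = [1, 3, 4, 6] / [2] / [5]
  Insert 4 (step 7): P = [1, 3, 4, 7] / [2, 5] / [6];  Q = [1, 3, 4, 6] / [2, 7] / [5]
  Insert 8 (step 8): P = [1, 3, 4, 7, 8] / [2, 5] / [6];  Q = [1, 3, 4, 6, 8] / [2, 7] / [5]
Final shape: (5, 2, 1).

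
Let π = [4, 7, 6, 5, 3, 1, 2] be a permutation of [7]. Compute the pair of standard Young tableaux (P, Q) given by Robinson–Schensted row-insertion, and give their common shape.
P = [1, 2] / [3, 5] / [4] / [6] / [7];  Q = [1, 2] / [3, 7] / [4] / [5] / [6];  common shape = (2, 2, 1, 1, 1)

Row-insert the values π_1, π_2, … into P one at a time, bumping the leftmost entry strictly greater than the inserted value down to the next row. The recording tableau Q records, in position (i, j), the step at which that cell was added to P.
  Insert 4 (step 1): P = [4];  Q = [1]
  Insert 7 (step 2): P = [4, 7];  Q = [1, 2]
  Insert 6 (step 3): P = [4, 6] / [7];  Q = [1, 2] / [3]
  Insert 5 (step 4): P = [4, 5] / [6] / [7];  Q = [1, 2] / [3] / [4]
  Insert 3 (step 5): P = [3, 5] / [4] / [6] / [7];  Q = [1, 2] / [3] / [4] / [5]
  Insert 1 (step 6): P = [1, 5] / [3] / [4] / [6] / [7];  Q = [1, 2] / [3] / [4] / [5] / [6]
  Insert 2 (step 7): P = [1, 2] / [3, 5] / [4] / [6] / [7];  Q = [1, 2] / [3, 7] / [4] / [5] / [6]
Final shape: (2, 2, 1, 1, 1).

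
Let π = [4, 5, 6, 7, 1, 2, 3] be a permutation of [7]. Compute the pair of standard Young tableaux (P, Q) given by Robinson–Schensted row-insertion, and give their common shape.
P = [1, 2, 3, 7] / [4, 5, 6];  Q = [1, 2, 3, 4] / [5, 6, 7];  common shape = (4, 3)

Row-insert the values π_1, π_2, … into P one at a time, bumping the leftmost entry strictly greater than the inserted value down to the next row. The recording tableau Q records, in position (i, j), the step at which that cell was added to P.
  Insert 4 (step 1): P = [4];  Q = [1]
  Insert 5 (step 2): P = [4, 5];  Q = [1, 2]
  Insert 6 (step 3): P = [4, 5, 6];  Q = [1, 2, 3]
  Insert 7 (step 4): P = [4, 5, 6, 7];  Q = [1, 2, 3, 4]
  Insert 1 (step 5): P = [1, 5, 6, 7] / [4];  Q = [1, 2, 3, 4] / [5]
  Insert 2 (step 6): P = [1, 2, 6, 7] / [4, 5];  Q = [1, 2, 3, 4] / [5, 6]
  Insert 3 (step 7): P = [1, 2, 3, 7] / [4, 5, 6];  Q = [1, 2, 3, 4] / [5, 6, 7]
Final shape: (4, 3).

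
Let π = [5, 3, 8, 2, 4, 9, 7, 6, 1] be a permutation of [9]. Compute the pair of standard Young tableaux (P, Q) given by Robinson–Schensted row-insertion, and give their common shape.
P = [1, 4, 6] / [2, 7, 9] / [3, 8] / [5];  Q = [1, 3, 6] / [2, 5, 7] / [4, 8] / [9];  common shape = (3, 3, 2, 1)

Row-insert the values π_1, π_2, … into P one at a time, bumping the leftmost entry strictly greater than the inserted value down to the next row. The recording tableau Q records, in position (i, j), the step at which that cell was added to P.
  Insert 5 (step 1): P = [5];  Q = [1]
  Insert 3 (step 2): P = [3] / [5];  Q = [1] / [2]
  Insert 8 (step 3): P = [3, 8] / [5];  Q = [1, 3] / [2]
  Insert 2 (step 4): P = [2, 8] / [3] / [5];  Q = [1, 3] / [2] / [4]
  Insert 4 (step 5): P = [2, 4] / [3, 8] / [5];  Q = [1, 3] / [2, 5] / [4]
  Insert 9 (step 6): P = [2, 4, 9] / [3, 8] / [5];  Q = [1, 3, 6] / [2, 5] / [4]
  Insert 7 (step 7): P = [2, 4, 7] / [3, 8, 9] / [5];  Q = [1, 3, 6] / [2, 5, 7] / [4]
  Insert 6 (step 8): P = [2, 4, 6] / [3, 7, 9] / [5, 8];  Q = [1, 3, 6] / [2, 5, 7] / [4, 8]
  Insert 1 (step 9): P = [1, 4, 6] / [2, 7, 9] / [3, 8] / [5];  Q = [1, 3, 6] / [2, 5, 7] / [4, 8] / [9]
Final shape: (3, 3, 2, 1).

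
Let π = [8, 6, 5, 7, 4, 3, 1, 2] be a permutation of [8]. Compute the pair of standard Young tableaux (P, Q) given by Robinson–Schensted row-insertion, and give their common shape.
P = [1, 2] / [3, 7] / [4] / [5] / [6] / [8];  Q = [1, 4] / [2, 8] / [3] / [5] / [6] / [7];  common shape = (2, 2, 1, 1, 1, 1)

Row-insert the values π_1, π_2, … into P one at a time, bumping the leftmost entry strictly greater than the inserted value down to the next row. The recording tableau Q records, in position (i, j), the step at which that cell was added to P.
  Insert 8 (step 1): P = [8];  Q = [1]
  Insert 6 (step 2): P = [6] / [8];  Q = [1] / [2]
  Insert 5 (step 3): P = [5] / [6] / [8];  Q = [1] / [2] / [3]
  Insert 7 (step 4): P = [5, 7] / [6] / [8];  Q = [1, 4] / [2] / [3]
  Insert 4 (step 5): P = [4, 7] / [5] / [6] / [8];  Q = [1, 4] / [2] / [3] / [5]
  Insert 3 (step 6): P = [3, 7] / [4] / [5] / [6] / [8];  Q = [1, 4] / [2] / [3] / [5] / [6]
  Insert 1 (step 7): P = [1, 7] / [3] / [4] / [5] / [6] / [8];  Q = [1, 4] / [2] / [3] / [5] / [6] / [7]
  Insert 2 (step 8): P = [1, 2] / [3, 7] / [4] / [5] / [6] / [8];  Q = [1, 4] / [2, 8] / [3] / [5] / [6] / [7]
Final shape: (2, 2, 1, 1, 1, 1).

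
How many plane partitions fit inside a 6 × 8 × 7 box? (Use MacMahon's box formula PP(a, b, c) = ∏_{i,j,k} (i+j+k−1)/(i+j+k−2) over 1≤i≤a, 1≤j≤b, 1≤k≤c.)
PP(6, 8, 7) = 19702998159210080

Evaluate the triple product over i = 1..6, j = 1..8, k = 1..7. The factors are (2/1) · (3/2) · (4/3) · (5/4) · (6/5) · (7/6) · (8/7) · (3/2) · … (336 factors total). The numerators and denominators telescope so the product is an integer; carrying out the multiplication exactly gives PP(6, 8, 7) = 19702998159210080.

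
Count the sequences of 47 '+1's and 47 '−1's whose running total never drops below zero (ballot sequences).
C_47 = 33868773757191046886429490

These ballot sequences are counted by the Catalan number C_n = (1/(n + 1)) · C(2n, n). For n = 47: C_47 = (1/48) · C(94, 47) = 1625701140345170250548615520/48 = 33868773757191046886429490.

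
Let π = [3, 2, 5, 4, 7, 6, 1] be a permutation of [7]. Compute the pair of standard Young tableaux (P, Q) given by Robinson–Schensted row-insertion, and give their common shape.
P = [1, 4, 6] / [2, 5, 7] / [3];  Q = [1, 3, 5] / [2, 4, 6] / [7];  common shape = (3, 3, 1)

Row-insert the values π_1, π_2, … into P one at a time, bumping the leftmost entry strictly greater than the inserted value down to the next row. The recording tableau Q records, in position (i, j), the step at which that cell was added to P.
  Insert 3 (step 1): P = [3];  Q = [1]
  Insert 2 (step 2): P = [2] / [3];  Q = [1] / [2]
  Insert 5 (step 3): P = [2, 5] / [3];  Q = [1, 3] / [2]
  Insert 4 (step 4): P = [2, 4] / [3, 5];  Q = [1, 3] / [2, 4]
  Insert 7 (step 5): P = [2, 4, 7] / [3, 5];  Q = [1, 3, 5] / [2, 4]
  Insert 6 (step 6): P = [2, 4, 6] / [3, 5, 7];  Q = [1, 3, 5] / [2, 4, 6]
  Insert 1 (step 7): P = [1, 4, 6] / [2, 5, 7] / [3];  Q = [1, 3, 5] / [2, 4, 6] / [7]
Final shape: (3, 3, 1).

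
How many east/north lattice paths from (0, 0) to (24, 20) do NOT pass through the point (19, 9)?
Number of paths = 1730870010870

Total paths from (0, 0) to (24, 20): C(44, 24) = 1761039350070. Paths through (19, 9): (paths (0, 0) → (19, 9)) × (paths (19, 9) → (24, 20)) = C(28, 19) · C(16, 5) = 6906900 · 4368 = 30169339200. Avoidance count = 1761039350070 − 30169339200 = 1730870010870.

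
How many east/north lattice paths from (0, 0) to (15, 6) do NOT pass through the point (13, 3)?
Number of paths = 48664

Total paths from (0, 0) to (15, 6): C(21, 15) = 54264. Paths through (13, 3): (paths (0, 0) → (13, 3)) × (paths (13, 3) → (15, 6)) = C(16, 13) · C(5, 2) = 560 · 10 = 5600. Avoidance count = 54264 − 5600 = 48664.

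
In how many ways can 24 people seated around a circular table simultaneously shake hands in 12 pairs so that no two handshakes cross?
C_12 = 208012

These noncrossing handshakes are counted by the Catalan number C_n = (1/(n + 1)) · C(2n, n). For n = 12: C_12 = (1/13) · C(24, 12) = 2704156/13 = 208012.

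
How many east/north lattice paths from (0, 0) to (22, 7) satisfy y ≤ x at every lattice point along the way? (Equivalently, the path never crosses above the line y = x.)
Number of paths = 1085760

By the reflection principle (André's argument), the number of monotone paths to (22, 7) with n ≤ m that never go above y = x is C(29, 22) − C(29, 23) = 1560780 − 475020 = 1085760.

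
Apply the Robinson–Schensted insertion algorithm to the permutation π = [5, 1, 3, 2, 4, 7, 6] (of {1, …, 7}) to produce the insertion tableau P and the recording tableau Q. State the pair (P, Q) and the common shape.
P = [1, 2, 4, 6] / [3, 7] / [5];  Q = [1, 3, 5, 6] / [2, 7] / [4];  common shape = (4, 2, 1)

Row-insert the values π_1, π_2, … into P one at a time, bumping the leftmost entry strictly greater than the inserted value down to the next row. The recording tableau Q records, in position (i, j), the step at which that cell was added to P.
  Insert 5 (step 1): P = [5];  Q = [1]
  Insert 1 (step 2): P = [1] / [5];  Q = [1] / [2]
  Insert 3 (step 3): P = [1, 3] / [5];  Q = [1, 3] / [2]
  Insert 2 (step 4): P = [1, 2] / [3] / [5];  Q = [1, 3] / [2] / [4]
  Insert 4 (step 5): P = [1, 2, 4] / [3] / [5];  Q = [1, 3, 5] / [2] / [4]
  Insert 7 (step 6): P = [1, 2, 4, 7] / [3] / [5];  Q = [1, 3, 5, 6] / [2] / [4]
  Insert 6 (step 7): P = [1, 2, 4, 6] / [3, 7] / [5];  Q = [1, 3, 5, 6] / [2, 7] / [4]
Final shape: (4, 2, 1).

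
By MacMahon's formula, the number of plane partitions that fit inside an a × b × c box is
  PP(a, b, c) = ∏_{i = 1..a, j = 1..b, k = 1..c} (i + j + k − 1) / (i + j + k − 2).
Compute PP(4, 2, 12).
PP(4, 2, 12) = 866320

Evaluate the triple product over i = 1..4, j = 1..2, k = 1..12. The factors are (2/1) · (3/2) · (4/3) · (5/4) · (6/5) · (7/6) · (8/7) · (9/8) · … (96 factors total). The numerators and denominators telescope so the product is an integer; carrying out the multiplication exactly gives PP(4, 2, 12) = 866320.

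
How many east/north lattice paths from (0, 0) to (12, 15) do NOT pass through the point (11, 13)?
Number of paths = 9895428

Total paths from (0, 0) to (12, 15): C(27, 12) = 17383860. Paths through (11, 13): (paths (0, 0) → (11, 13)) × (paths (11, 13) → (12, 15)) = C(24, 11) · C(3, 1) = 2496144 · 3 = 7488432. Avoidance count = 17383860 − 7488432 = 9895428.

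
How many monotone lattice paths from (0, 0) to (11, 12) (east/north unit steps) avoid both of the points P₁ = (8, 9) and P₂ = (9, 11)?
Number of paths = 580788

Inclusion–exclusion. Total paths: C(23, 11) = 1352078. Through P₁: C(17, 8)·C(6, 3) = 486200. Through P₂: C(20, 9)·C(3, 2) = 503880. Since P₁ is strictly southwest of P₂, a monotone path through both must visit P₁ then P₂; paths through both = C(17, 8)·C(3, 1)·C(3, 2) = 218790. Avoid both = 1352078 − 486200 − 503880 + 218790 = 580788.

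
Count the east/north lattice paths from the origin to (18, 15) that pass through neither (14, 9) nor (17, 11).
Number of paths = 799037020

Inclusion–exclusion. Total paths: C(33, 18) = 1037158320. Through P₁: C(23, 14)·C(10, 4) = 171609900. Through P₂: C(28, 17)·C(5, 1) = 107370900. Since P₁ is strictly southwest of P₂, a monotone path through both must visit P₁ then P₂; paths through both = C(23, 14)·C(5, 3)·C(5, 1) = 40859500. Avoid both = 1037158320 − 171609900 − 107370900 + 40859500 = 799037020.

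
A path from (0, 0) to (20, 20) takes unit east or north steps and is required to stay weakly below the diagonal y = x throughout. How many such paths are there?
Number of paths = 6564120420

By the reflection principle (André's argument), the number of monotone paths to (20, 20) with n ≤ m that never go above y = x is C(40, 20) − C(40, 21) = 137846528820 − 131282408400 = 6564120420.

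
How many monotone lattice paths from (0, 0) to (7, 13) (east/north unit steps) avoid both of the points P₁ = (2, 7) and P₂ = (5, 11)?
Number of paths = 42240

Inclusion–exclusion. Total paths: C(20, 7) = 77520. Through P₁: C(9, 2)·C(11, 5) = 16632. Through P₂: C(16, 5)·C(4, 2) = 26208. Since P₁ is strictly southwest of P₂, a monotone path through both must visit P₁ then P₂; paths through both = C(9, 2)·C(7, 3)·C(4, 2) = 7560. Avoid both = 77520 − 16632 − 26208 + 7560 = 42240.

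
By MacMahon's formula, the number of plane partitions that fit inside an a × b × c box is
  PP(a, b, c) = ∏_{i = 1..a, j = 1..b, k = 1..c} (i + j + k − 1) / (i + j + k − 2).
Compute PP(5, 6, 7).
PP(5, 6, 7) = 739309710568

Evaluate the triple product over i = 1..5, j = 1..6, k = 1..7. The factors are (2/1) · (3/2) · (4/3) · (5/4) · (6/5) · (7/6) · (8/7) · (3/2) · … (210 factors total). The numerators and denominators telescope so the product is an integer; carrying out the multiplication exactly gives PP(5, 6, 7) = 739309710568.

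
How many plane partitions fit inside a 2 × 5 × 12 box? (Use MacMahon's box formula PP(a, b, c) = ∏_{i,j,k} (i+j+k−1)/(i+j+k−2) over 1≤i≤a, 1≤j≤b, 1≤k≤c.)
PP(2, 5, 12) = 8836464

Evaluate the triple product over i = 1..2, j = 1..5, k = 1..12. The factors are (2/1) · (3/2) · (4/3) · (5/4) · (6/5) · (7/6) · (8/7) · (9/8) · … (120 factors total). The numerators and denominators telescope so the product is an integer; carrying out the multiplication exactly gives PP(2, 5, 12) = 8836464.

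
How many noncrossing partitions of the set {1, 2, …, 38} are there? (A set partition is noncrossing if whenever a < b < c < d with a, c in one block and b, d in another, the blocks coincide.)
C_38 = 176733862787006701400

These noncrossing partitions are counted by the Catalan number C_n = (1/(n + 1)) · C(2n, n). For n = 38: C_38 = (1/39) · C(76, 38) = 6892620648693261354600/39 = 176733862787006701400.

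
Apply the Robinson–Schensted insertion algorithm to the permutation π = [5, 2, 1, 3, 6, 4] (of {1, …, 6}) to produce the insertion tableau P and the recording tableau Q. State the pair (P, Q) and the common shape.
P = [1, 3, 4] / [2, 6] / [5];  Q = [1, 4, 5] / [2, 6] / [3];  common shape = (3, 2, 1)

Row-insert the values π_1, π_2, … into P one at a time, bumping the leftmost entry strictly greater than the inserted value down to the next row. The recording tableau Q records, in position (i, j), the step at which that cell was added to P.
  Insert 5 (step 1): P = [5];  Q = [1]
  Insert 2 (step 2): P = [2] / [5];  Q = [1] / [2]
  Insert 1 (step 3): P = [1] / [2] / [5];  Q = [1] / [2] / [3]
  Insert 3 (step 4): P = [1, 3] / [2] / [5];  Q = [1, 4] / [2] / [3]
  Insert 6 (step 5): P = [1, 3, 6] / [2] / [5];  Q = [1, 4, 5] / [2] / [3]
  Insert 4 (step 6): P = [1, 3, 4] / [2, 6] / [5];  Q = [1, 4, 5] / [2, 6] / [3]
Final shape: (3, 2, 1).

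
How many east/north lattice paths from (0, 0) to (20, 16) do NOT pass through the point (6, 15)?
Number of paths = 7307058150

Total paths from (0, 0) to (20, 16): C(36, 20) = 7307872110. Paths through (6, 15): (paths (0, 0) → (6, 15)) × (paths (6, 15) → (20, 16)) = C(21, 6) · C(15, 14) = 54264 · 15 = 813960. Avoidance count = 7307872110 − 813960 = 7307058150.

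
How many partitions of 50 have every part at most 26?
p(50, parts ≤ 26) = 198463

Use the recurrence p(n, m) = p(n, m−1) + p(n−m, m): either the largest part is < m (count p(n, m−1)) or the largest part is exactly m (remove one copy of m, count p(n−m, m)). With p(0, ·) = 1 this gives p(50, parts ≤ 26) = 198463. (By conjugating Young diagrams, this also counts partitions of 50 into at most 26 parts.)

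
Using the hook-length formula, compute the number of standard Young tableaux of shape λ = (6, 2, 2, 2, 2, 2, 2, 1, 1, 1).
# SYT of shape (6, 2, 2, 2, 2, 2, 2, 1, 1, 1) = 19752096

Hook-length formula: f^λ = n! / Π hook(c), product over all cells c of the Young diagram. For λ = (6, 2, 2, 2, 2, 2, 2, 1, 1, 1), n = 21 boxes. Hook lengths by row (left-to-right, top-to-bottom): [15, 11, 4, 3, 2, 1]; [10, 6]; [9, 5]; [8, 4]; [7, 3]; [6, 2]; [5, 1]; [3]; [2]; [1]. Product of hooks = 2586608640000. So f^λ = 21! / 2586608640000 = 51090942171709440000 / 2586608640000 = 19752096.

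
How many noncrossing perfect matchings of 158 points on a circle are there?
C_79 = 289450081175264899454283846029490767264392230

These noncrossing handshakes are counted by the Catalan number C_n = (1/(n + 1)) · C(2n, n). For n = 79: C_79 = (1/80) · C(158, 79) = 23156006494021191956342707682359261381151378400/80 = 289450081175264899454283846029490767264392230.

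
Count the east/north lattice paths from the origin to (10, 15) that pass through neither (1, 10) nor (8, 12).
Number of paths = 1990998

Inclusion–exclusion. Total paths: C(25, 10) = 3268760. Through P₁: C(11, 1)·C(14, 9) = 22022. Through P₂: C(20, 8)·C(5, 2) = 1259700. Since P₁ is strictly southwest of P₂, a monotone path through both must visit P₁ then P₂; paths through both = C(11, 1)·C(9, 7)·C(5, 2) = 3960. Avoid both = 3268760 − 22022 − 1259700 + 3960 = 1990998.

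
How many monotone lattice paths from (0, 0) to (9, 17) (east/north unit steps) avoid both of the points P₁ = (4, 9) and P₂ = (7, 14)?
Number of paths = 1441945

Inclusion–exclusion. Total paths: C(26, 9) = 3124550. Through P₁: C(13, 4)·C(13, 5) = 920205. Through P₂: C(21, 7)·C(5, 2) = 1162800. Since P₁ is strictly southwest of P₂, a monotone path through both must visit P₁ then P₂; paths through both = C(13, 4)·C(8, 3)·C(5, 2) = 400400. Avoid both = 3124550 − 920205 − 1162800 + 400400 = 1441945.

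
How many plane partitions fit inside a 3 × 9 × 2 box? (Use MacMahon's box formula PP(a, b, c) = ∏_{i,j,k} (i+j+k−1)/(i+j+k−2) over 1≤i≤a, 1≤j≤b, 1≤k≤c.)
PP(3, 9, 2) = 15730

Evaluate the triple product over i = 1..3, j = 1..9, k = 1..2. The factors are (2/1) · (3/2) · (3/2) · (4/3) · (4/3) · (5/4) · (5/4) · (6/5) · … (54 factors total). The numerators and denominators telescope so the product is an integer; carrying out the multiplication exactly gives PP(3, 9, 2) = 15730.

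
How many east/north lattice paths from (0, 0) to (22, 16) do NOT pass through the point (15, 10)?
Number of paths = 16630782270

Total paths from (0, 0) to (22, 16): C(38, 22) = 22239974430. Paths through (15, 10): (paths (0, 0) → (15, 10)) × (paths (15, 10) → (22, 16)) = C(25, 15) · C(13, 7) = 3268760 · 1716 = 5609192160. Avoidance count = 22239974430 − 5609192160 = 16630782270.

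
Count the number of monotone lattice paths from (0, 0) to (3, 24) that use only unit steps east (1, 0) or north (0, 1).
Number of paths = 2925

A monotone lattice path from (0, 0) to (3, 24) consists of 3 east steps and 24 north steps in some order, so it is determined by which 3 of the 27 steps are east. The count is C(27, 3) = 2925.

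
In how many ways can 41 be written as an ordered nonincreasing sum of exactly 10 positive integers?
p(41, 10 parts) = 4242

Partitions of n into exactly k parts are in bijection with partitions of n − k into at most k parts (subtract 1 from each part). So p(41, exactly 10) = p(31, parts ≤ 10). Computing via the recurrence p(m, j) = p(m, j−1) + p(m−j, j) gives 4242.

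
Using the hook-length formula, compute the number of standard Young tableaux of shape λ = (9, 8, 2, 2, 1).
# SYT of shape (9, 8, 2, 2, 1) = 227908800

Hook-length formula: f^λ = n! / Π hook(c), product over all cells c of the Young diagram. For λ = (9, 8, 2, 2, 1), n = 22 boxes. Hook lengths by row (left-to-right, top-to-bottom): [13, 11, 8, 7, 6, 5, 4, 3, 1]; [11, 9, 6, 5, 4, 3, 2, 1]; [4, 2]; [3, 1]; [1]. Product of hooks = 4931800473600. So f^λ = 22! / 4931800473600 = 1124000727777607680000 / 4931800473600 = 227908800.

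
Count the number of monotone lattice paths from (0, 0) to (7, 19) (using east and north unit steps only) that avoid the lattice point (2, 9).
Number of paths = 492635

Total paths from (0, 0) to (7, 19): C(26, 7) = 657800. Paths through (2, 9): (paths (0, 0) → (2, 9)) × (paths (2, 9) → (7, 19)) = C(11, 2) · C(15, 5) = 55 · 3003 = 165165. Avoidance count = 657800 − 165165 = 492635.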